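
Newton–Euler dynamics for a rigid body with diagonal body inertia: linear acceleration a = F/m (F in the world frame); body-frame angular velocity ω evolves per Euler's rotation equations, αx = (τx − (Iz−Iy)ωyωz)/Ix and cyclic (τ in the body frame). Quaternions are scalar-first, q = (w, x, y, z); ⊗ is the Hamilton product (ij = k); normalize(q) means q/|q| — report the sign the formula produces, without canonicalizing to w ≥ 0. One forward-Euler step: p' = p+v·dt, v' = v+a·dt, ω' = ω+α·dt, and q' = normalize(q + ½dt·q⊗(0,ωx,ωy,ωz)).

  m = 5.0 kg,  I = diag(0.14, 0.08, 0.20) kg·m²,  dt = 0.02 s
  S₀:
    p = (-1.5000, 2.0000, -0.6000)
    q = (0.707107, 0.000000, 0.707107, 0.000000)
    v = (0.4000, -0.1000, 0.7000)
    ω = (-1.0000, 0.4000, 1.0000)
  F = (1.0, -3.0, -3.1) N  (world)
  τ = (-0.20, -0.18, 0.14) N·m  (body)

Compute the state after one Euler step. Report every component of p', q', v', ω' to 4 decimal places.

gyro term ω×Iω = (0.0480, 0.0600, 0.0240)
angular accel α = (-1.7714, -3.0000, 0.5800)
new body rate ω' = (-1.0354, 0.3400, 1.0116)
Hamilton product q⊗(0,ω) = (-0.2828428, 0.0000000, 0.2828428, 1.4142140)
q + ½dt·q⊗(0,ω), renormalized = (0.7042, 0.0000, 0.7099, 0.0141)
linear accel F/m = (0.2000, -0.6000, -0.6200)
p' = p + v·dt = (-1.4920, 1.9980, -0.5860)
v' = v + a·dt = (0.4040, -0.1120, 0.6876)

p' = (-1.4920, 1.9980, -0.5860)
q' = (0.7042, 0.0000, 0.7099, 0.0141)
v' = (0.4040, -0.1120, 0.6876)
ω' = (-1.0354, 0.3400, 1.0116)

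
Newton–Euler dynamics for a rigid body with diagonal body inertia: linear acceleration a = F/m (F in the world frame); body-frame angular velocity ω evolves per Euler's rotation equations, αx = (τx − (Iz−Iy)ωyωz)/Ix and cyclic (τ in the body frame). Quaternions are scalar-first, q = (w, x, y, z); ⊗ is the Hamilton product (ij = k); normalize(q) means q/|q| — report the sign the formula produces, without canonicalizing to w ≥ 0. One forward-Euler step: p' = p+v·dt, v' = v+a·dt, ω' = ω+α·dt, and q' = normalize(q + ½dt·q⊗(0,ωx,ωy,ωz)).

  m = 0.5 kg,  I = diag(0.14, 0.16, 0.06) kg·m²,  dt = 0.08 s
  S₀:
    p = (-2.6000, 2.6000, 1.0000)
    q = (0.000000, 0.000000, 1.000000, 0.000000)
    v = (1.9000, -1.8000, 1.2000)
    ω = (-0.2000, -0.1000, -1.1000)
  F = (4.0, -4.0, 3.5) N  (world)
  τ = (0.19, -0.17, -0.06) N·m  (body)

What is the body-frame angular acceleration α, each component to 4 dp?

gyro term ω×Iω = (-0.0110, 0.0176, 0.0004)
(τ − ω×Iω)/I = (1.4357, -1.1725, -1.0067)

α = (1.4357, -1.1725, -1.0067)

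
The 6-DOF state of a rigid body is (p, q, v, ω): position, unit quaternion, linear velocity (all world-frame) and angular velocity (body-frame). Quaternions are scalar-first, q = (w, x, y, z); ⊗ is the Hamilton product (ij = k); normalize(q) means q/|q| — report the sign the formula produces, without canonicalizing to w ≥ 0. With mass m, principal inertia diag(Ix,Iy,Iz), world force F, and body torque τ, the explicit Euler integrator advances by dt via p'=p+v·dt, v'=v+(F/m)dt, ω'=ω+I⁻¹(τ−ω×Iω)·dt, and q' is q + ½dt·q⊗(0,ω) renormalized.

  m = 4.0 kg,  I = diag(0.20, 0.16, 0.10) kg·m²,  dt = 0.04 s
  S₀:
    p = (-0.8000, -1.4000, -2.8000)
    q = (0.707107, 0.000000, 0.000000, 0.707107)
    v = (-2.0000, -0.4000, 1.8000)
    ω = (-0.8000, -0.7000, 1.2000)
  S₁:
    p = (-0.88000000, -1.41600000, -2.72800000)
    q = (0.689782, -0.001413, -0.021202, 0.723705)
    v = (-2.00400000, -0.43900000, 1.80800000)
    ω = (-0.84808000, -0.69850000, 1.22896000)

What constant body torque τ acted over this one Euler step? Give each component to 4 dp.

τ = (-0.1900, -0.0900, 0.0500)

Δω = ω₁−ω₀ = (-0.04808000, 0.00150000, 0.02896000)
τ = I·(Δω/dt) + ω₀×(Iω₀) = (-0.1900, -0.0900, 0.0500)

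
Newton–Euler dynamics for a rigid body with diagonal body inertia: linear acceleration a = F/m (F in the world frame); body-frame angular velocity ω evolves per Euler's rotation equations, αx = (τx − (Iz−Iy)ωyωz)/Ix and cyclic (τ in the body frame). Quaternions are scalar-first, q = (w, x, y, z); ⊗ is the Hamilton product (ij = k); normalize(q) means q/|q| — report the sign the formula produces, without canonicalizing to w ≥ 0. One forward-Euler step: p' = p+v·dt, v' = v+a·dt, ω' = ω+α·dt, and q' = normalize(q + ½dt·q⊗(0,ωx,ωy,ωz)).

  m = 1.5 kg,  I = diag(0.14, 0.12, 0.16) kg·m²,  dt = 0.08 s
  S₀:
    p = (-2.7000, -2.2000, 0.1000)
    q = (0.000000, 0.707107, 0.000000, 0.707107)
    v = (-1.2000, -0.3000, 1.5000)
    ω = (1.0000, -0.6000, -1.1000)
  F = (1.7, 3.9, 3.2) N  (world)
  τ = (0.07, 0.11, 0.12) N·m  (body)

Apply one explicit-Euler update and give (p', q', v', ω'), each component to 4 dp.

(τ − ω×Iω)/I = (0.3114, 0.7333, 0.6750)
new body rate ω' = (1.0249, -0.5413, -1.0460)
q⊗(0,ω) = (0.0707107, 0.4242642, 1.4849247, -0.4242642)
updated quaternion q' = (0.0028, 0.7226, 0.0593, 0.6887)
p + v·dt = (-2.7960, -2.2240, 0.2200)
new velocity v' = (-1.1093, -0.0920, 1.6707)

p' = (-2.7960, -2.2240, 0.2200)
q' = (0.0028, 0.7226, 0.0593, 0.6887)
v' = (-1.1093, -0.0920, 1.6707)
ω' = (1.0249, -0.5413, -1.0460)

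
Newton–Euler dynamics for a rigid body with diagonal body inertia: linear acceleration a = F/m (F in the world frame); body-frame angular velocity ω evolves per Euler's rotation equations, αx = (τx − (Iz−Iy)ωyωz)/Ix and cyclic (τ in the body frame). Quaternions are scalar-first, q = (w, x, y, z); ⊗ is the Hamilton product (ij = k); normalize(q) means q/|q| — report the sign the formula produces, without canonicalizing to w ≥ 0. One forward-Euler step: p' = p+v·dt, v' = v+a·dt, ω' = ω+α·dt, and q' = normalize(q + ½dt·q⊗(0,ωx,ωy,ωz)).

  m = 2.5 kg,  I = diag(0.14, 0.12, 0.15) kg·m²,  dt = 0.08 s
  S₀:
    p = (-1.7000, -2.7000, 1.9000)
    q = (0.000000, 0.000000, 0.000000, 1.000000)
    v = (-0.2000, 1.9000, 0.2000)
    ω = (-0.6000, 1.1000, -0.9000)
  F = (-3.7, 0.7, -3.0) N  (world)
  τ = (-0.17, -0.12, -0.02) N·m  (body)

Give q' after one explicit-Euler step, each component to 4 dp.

q⊗(0,ω) = (0.9000000, -1.1000000, -0.6000000, 0.0000000)
updated quaternion q' = (0.0359, -0.0439, -0.0240, 0.9981)

q' = (0.0359, -0.0439, -0.0240, 0.9981)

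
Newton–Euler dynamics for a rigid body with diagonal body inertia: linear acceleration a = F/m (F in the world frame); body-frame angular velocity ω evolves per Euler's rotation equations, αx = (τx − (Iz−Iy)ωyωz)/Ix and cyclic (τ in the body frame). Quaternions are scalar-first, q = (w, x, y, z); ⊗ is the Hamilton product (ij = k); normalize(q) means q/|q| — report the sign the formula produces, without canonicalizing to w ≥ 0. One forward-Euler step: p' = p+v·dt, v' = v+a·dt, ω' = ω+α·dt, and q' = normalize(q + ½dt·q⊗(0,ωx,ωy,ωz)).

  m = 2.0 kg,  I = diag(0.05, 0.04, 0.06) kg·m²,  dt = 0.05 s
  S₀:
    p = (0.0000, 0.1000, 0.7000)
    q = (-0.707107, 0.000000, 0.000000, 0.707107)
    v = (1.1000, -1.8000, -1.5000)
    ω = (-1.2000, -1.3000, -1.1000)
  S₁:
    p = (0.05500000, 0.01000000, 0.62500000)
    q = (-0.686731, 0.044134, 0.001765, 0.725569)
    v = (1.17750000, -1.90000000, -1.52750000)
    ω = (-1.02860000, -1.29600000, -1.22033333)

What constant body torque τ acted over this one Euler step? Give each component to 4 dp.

τ = (0.2000, -0.0100, -0.1600)

ω₁ − ω₀ = (0.17140000, 0.00400000, -0.12033333)
precession coupling = (0.0286, -0.0132, -0.0156)
applied torque τ = (0.2000, -0.0100, -0.1600)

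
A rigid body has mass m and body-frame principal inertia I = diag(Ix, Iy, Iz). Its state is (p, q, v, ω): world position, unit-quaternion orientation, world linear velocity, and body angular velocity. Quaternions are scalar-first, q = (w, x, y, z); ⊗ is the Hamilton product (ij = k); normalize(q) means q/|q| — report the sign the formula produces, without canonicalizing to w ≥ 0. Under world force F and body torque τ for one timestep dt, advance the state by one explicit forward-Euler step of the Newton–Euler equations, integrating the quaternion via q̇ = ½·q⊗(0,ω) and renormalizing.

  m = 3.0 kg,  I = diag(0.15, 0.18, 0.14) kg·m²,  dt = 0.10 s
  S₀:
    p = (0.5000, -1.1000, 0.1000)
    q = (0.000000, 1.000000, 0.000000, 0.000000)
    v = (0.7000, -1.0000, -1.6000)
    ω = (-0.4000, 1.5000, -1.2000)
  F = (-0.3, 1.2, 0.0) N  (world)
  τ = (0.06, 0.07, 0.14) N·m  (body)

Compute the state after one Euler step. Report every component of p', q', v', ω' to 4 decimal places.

p' = (0.5700, -1.2000, -0.0600)
q' = (0.0199, 0.9952, 0.0597, 0.0746)
v' = (0.6900, -0.9600, -1.6000)
ω' = (-0.4080, 1.5362, -1.0871)

α = I⁻¹(τ − ω×Iω) = (-0.0800, 0.3622, 1.1286)
ω' = ω + α·dt = (-0.4080, 1.5362, -1.0871)
2q̇ = q⊗(0,ω) = (0.4000000, 0.0000000, 1.2000000, 1.5000000)
q' = normalize(q + ½dt·q⊗(0,ω)) = (0.0199, 0.9952, 0.0597, 0.0746)
p' = p + v·dt = (0.5700, -1.2000, -0.0600)
v' = v + a·dt = (0.6900, -0.9600, -1.6000)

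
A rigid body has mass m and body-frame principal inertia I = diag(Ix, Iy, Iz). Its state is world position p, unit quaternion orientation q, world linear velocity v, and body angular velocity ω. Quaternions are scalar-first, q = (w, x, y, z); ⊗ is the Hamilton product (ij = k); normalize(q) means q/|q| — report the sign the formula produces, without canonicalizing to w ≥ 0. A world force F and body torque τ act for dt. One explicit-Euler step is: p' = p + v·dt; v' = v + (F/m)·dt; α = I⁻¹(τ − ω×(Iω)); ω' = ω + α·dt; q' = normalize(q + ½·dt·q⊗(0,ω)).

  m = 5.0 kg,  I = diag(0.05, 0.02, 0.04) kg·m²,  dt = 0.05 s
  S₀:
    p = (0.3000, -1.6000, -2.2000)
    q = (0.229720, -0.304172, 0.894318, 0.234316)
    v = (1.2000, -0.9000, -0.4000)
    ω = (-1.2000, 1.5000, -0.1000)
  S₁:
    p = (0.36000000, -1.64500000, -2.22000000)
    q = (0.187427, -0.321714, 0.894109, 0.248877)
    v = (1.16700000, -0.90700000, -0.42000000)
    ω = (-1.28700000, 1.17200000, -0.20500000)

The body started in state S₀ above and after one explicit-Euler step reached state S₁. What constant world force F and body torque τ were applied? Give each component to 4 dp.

F = (-3.3000, -0.7000, -2.0000)
τ = (-0.0900, -0.1300, -0.0300)

velocity change Δv = (-0.03300000, -0.00700000, -0.02000000)
F = m·Δv/dt = (-3.3000, -0.7000, -2.0000)
rate change Δω = (-0.08700000, -0.32800000, -0.10500000)
τ = I·(Δω/dt) + ω₀×(Iω₀) = (-0.0900, -0.1300, -0.0300)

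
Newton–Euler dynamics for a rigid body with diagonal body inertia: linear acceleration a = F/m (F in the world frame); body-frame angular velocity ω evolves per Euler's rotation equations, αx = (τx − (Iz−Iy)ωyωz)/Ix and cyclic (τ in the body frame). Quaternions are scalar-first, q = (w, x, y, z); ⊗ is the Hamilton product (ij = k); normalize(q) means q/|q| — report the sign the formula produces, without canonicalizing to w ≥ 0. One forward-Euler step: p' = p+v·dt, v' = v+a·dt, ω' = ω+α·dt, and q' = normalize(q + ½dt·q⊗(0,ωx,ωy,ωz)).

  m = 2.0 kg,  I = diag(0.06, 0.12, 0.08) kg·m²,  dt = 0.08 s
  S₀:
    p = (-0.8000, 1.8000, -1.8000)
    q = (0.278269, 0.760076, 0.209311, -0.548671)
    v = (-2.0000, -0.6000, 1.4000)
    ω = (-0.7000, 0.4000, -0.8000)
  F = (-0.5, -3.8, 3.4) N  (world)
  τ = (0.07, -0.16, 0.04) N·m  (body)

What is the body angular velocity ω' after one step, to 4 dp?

gyro term ω×Iω = (0.0128, -0.0112, -0.0168)
(τ − ω×Iω)/I = (0.9533, -1.2400, 0.7100)
new body rate ω' = (-0.6237, 0.3008, -0.7432)

ω' = (-0.6237, 0.3008, -0.7432)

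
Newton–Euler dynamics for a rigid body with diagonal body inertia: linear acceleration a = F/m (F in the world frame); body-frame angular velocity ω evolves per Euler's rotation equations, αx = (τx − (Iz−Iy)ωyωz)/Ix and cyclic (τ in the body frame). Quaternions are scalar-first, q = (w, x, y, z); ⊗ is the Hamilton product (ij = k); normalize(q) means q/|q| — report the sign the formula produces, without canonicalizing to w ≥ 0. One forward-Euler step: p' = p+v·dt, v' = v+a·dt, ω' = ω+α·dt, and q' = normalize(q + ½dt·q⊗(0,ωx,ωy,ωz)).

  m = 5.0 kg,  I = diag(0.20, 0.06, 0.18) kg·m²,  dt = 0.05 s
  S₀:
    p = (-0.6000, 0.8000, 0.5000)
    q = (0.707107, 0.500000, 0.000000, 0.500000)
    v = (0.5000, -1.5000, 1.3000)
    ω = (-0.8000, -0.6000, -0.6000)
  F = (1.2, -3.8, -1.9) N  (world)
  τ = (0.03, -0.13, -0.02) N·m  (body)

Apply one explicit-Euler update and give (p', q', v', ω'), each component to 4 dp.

a = F/m = (0.2400, -0.7600, -0.3800)
new position p' = (-0.5750, 0.7250, 0.5650)
v' = v + a·dt = (0.5120, -1.5380, 1.2810)
gyro term ω×Iω = (0.0432, 0.0096, -0.0672)
angular accel α = (-0.0660, -2.3267, 0.2622)
new body rate ω' = (-0.8033, -0.7163, -0.5869)
q⊗(0,ω) = (0.7000000, -0.2656856, -0.5242642, -0.7242642)
q + ½dt·q⊗(0,ω), renormalized = (0.7243, 0.4931, -0.0131, 0.4817)

p' = (-0.5750, 0.7250, 0.5650)
q' = (0.7243, 0.4931, -0.0131, 0.4817)
v' = (0.5120, -1.5380, 1.2810)
ω' = (-0.8033, -0.7163, -0.5869)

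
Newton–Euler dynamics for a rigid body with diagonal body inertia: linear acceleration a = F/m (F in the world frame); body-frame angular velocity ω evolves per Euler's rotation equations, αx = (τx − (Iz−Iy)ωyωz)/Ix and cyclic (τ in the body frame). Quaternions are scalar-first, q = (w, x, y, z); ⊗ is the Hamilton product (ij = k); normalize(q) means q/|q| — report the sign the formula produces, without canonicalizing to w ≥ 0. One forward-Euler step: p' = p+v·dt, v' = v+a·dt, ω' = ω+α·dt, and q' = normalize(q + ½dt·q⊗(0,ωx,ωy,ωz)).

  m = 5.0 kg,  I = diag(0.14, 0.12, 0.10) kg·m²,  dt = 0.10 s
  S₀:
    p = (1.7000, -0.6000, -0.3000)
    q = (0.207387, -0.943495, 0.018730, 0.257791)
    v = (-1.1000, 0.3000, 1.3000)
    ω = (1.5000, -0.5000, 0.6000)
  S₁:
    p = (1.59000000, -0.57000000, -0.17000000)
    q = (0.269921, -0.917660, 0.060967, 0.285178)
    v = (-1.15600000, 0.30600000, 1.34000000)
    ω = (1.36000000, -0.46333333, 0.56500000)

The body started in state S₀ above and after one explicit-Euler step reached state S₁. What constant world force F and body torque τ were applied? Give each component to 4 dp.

ω₁ − ω₀ = (-0.14000000, 0.03666667, -0.03500000)
I·α + gyro = (-0.1900, 0.0800, -0.0200)
v₁ − v₀ = (-0.05600000, 0.00600000, 0.04000000)
F = m·Δv/dt = (-2.8000, 0.3000, 2.0000)

F = (-2.8000, 0.3000, 2.0000)
τ = (-0.1900, 0.0800, -0.0200)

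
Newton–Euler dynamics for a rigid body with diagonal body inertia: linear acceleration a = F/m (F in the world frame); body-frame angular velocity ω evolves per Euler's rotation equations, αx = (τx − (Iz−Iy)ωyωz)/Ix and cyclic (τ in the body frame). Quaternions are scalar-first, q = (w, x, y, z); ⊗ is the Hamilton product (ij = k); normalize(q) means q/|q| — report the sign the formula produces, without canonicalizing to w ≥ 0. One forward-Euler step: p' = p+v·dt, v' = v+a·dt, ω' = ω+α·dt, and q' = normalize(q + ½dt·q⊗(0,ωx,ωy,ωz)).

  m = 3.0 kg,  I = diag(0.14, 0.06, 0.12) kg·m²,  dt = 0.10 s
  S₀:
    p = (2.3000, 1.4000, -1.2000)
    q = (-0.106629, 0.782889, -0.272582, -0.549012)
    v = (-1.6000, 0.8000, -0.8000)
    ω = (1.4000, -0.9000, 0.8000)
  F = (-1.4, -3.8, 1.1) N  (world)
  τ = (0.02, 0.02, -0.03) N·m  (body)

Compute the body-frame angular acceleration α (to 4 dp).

gyro term ω×Iω = (-0.0432, 0.0224, 0.1008)
angular accel α = (0.4514, -0.0400, -1.0900)

α = (0.4514, -0.0400, -1.0900)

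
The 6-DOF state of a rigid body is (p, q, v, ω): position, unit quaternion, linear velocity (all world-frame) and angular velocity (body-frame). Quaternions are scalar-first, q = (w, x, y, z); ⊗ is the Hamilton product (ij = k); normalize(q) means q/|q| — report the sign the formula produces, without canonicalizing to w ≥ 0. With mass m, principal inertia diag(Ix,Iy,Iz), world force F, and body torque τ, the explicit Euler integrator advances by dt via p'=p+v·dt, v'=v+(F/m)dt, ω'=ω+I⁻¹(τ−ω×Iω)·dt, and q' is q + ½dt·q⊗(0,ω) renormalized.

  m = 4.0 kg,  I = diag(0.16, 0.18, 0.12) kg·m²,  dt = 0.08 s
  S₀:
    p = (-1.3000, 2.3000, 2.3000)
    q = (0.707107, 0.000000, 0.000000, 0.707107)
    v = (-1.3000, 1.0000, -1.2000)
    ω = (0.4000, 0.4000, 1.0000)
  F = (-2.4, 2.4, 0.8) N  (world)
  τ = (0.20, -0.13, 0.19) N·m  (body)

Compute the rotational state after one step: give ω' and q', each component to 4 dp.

ω×(Iω) gyroscopic = (-0.0240, 0.0160, 0.0032)
α = I⁻¹(τ − ω×Iω) = (1.4000, -0.8111, 1.5567)
ω' = ω + α·dt = (0.5120, 0.3351, 1.1245)
q⊗(0,ω) = (-0.7071070, 0.0000000, 0.5656856, 0.7071070)
updated quaternion q' = (0.6781, 0.0000, 0.0226, 0.7346)

ω' = (0.5120, 0.3351, 1.1245)
q' = (0.6781, 0.0000, 0.0226, 0.7346)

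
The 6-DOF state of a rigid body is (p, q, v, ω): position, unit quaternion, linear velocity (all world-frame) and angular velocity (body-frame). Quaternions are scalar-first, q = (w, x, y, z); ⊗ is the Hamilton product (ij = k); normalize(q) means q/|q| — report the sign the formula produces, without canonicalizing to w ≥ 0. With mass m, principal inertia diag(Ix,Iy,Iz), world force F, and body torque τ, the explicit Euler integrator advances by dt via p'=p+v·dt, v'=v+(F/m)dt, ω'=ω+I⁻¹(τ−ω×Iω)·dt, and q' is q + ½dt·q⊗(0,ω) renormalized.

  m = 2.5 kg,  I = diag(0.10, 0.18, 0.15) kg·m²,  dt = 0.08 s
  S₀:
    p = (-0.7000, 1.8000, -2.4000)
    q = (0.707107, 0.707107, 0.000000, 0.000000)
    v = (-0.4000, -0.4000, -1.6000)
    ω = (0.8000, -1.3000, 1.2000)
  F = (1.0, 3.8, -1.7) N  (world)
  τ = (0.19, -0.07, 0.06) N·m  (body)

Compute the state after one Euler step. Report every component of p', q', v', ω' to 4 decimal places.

linear accel F/m = (0.4000, 1.5200, -0.6800)
p + v·dt = (-0.7320, 1.7680, -2.5280)
v' = v + a·dt = (-0.3680, -0.2784, -1.6544)
gyro term ω×Iω = (0.0468, -0.0480, -0.0832)
(τ − ω×Iω)/I = (1.4320, -0.1222, 0.9547)
ω + α·dt = (0.9146, -1.3098, 1.2764)
q⊗(0,ω) = (-0.5656856, 0.5656856, -1.7677675, -0.0707107)
q' = normalize(q + ½dt·q⊗(0,ω)) = (0.6824, 0.7275, -0.0705, -0.0028)

p' = (-0.7320, 1.7680, -2.5280)
q' = (0.6824, 0.7275, -0.0705, -0.0028)
v' = (-0.3680, -0.2784, -1.6544)
ω' = (0.9146, -1.3098, 1.2764)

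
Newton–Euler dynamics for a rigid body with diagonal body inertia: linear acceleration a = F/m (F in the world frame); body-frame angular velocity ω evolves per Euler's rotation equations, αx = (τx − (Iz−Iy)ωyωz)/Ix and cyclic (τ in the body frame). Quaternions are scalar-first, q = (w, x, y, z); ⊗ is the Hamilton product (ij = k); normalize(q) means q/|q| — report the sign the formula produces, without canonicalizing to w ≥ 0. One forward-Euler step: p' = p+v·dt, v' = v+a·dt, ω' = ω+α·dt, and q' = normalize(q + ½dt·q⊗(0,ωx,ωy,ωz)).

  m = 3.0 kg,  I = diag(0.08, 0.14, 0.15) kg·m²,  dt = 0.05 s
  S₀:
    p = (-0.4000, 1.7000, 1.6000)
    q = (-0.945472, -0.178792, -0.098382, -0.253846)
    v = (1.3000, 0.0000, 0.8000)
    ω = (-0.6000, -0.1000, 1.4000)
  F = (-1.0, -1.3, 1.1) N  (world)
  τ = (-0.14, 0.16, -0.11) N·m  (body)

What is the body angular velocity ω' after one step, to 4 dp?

(τ − ω×Iω)/I = (-1.7325, 0.7229, -0.7573)
ω + α·dt = (-0.6866, -0.0639, 1.3621)

ω' = (-0.6866, -0.0639, 1.3621)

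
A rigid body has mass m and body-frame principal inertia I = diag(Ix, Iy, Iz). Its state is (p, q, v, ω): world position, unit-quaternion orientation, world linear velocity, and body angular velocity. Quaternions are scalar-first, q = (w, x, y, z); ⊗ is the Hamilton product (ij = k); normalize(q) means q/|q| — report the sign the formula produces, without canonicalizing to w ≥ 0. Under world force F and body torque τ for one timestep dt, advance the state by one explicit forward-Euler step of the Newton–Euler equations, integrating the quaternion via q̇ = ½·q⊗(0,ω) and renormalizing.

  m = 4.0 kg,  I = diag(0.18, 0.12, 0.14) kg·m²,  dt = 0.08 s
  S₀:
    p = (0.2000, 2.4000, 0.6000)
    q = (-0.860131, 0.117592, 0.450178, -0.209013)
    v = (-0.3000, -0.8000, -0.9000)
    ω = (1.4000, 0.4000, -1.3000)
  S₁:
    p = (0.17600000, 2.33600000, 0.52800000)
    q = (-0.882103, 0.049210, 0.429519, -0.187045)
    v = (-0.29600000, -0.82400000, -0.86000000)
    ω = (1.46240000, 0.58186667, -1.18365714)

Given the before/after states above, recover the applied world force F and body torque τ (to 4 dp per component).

ω₁ − ω₀ = (0.06240000, 0.18186667, 0.11634286)
gyro term ω₀×Iω₀ = (-0.0104, -0.0728, -0.0336)
applied torque τ = (0.1300, 0.2000, 0.1700)
Δv = v₁−v₀ = (0.00400000, -0.02400000, 0.04000000)
applied force F = (0.2000, -1.2000, 2.0000)

F = (0.2000, -1.2000, 2.0000)
τ = (0.1300, 0.2000, 0.1700)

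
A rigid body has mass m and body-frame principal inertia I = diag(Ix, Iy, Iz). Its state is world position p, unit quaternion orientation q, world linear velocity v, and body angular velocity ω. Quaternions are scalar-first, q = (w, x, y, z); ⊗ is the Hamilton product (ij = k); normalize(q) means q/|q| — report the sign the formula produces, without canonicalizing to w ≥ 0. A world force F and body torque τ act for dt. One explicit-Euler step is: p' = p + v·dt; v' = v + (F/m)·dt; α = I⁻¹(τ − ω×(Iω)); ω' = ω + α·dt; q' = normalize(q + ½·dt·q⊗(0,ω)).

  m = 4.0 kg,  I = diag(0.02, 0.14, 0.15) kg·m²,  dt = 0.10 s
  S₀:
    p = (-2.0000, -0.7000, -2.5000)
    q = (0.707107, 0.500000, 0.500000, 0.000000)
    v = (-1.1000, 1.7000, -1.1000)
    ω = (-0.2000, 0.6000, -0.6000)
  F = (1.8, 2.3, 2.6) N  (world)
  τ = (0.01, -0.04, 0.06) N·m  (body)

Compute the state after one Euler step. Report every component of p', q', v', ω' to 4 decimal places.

linear accel F/m = (0.4500, 0.5750, 0.6500)
p + v·dt = (-2.1100, -0.5300, -2.6100)
v + (F/m)dt = (-1.0550, 1.7575, -1.0350)
ω×(Iω) gyroscopic = (-0.0036, -0.0156, -0.0144)
angular accel α = (0.6800, -0.1743, 0.4960)
ω + α·dt = (-0.1320, 0.5826, -0.5504)
2q̇ = q⊗(0,ω) = (-0.2000000, -0.4414214, 0.7242642, -0.0242642)
q' = normalize(q + ½dt·q⊗(0,ω)) = (0.6964, 0.4775, 0.5357, -0.0012)

p' = (-2.1100, -0.5300, -2.6100)
q' = (0.6964, 0.4775, 0.5357, -0.0012)
v' = (-1.0550, 1.7575, -1.0350)
ω' = (-0.1320, 0.5826, -0.5504)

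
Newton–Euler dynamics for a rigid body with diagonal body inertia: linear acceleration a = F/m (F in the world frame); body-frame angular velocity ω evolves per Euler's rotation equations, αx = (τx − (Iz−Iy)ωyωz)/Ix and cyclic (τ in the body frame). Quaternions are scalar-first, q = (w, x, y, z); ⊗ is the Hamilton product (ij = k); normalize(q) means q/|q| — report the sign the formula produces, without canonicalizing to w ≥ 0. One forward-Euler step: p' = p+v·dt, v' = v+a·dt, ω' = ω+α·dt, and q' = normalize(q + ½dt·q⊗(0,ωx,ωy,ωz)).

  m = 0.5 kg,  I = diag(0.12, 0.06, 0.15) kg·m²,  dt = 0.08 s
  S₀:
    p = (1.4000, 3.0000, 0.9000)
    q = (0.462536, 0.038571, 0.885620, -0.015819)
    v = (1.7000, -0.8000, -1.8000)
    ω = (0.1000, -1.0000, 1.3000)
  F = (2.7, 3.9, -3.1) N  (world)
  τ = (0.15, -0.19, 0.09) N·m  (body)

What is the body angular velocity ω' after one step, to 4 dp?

α = I⁻¹(τ − ω×Iω) = (2.2250, -3.1017, 0.5600)
ω + α·dt = (0.2780, -1.2481, 1.3448)

ω' = (0.2780, -1.2481, 1.3448)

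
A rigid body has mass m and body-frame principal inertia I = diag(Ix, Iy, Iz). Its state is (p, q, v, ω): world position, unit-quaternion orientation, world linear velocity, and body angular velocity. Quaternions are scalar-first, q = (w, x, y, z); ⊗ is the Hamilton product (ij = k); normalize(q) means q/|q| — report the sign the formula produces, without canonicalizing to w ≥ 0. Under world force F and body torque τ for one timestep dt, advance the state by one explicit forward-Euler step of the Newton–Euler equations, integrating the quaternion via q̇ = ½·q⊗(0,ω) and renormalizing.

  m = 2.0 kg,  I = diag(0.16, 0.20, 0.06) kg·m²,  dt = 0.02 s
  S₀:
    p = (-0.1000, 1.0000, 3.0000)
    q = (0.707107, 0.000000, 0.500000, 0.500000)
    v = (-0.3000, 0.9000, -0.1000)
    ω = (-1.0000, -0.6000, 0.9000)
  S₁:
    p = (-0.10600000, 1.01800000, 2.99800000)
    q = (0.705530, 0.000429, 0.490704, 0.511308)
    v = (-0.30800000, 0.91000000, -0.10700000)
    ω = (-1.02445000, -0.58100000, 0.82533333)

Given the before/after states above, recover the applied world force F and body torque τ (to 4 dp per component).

F = (-0.8000, 1.0000, -0.7000)
τ = (-0.1200, 0.1000, -0.2000)

velocity change Δv = (-0.00800000, 0.01000000, -0.00700000)
F = m·Δv/dt = (-0.8000, 1.0000, -0.7000)
ω₁ − ω₀ = (-0.02445000, 0.01900000, -0.07466667)
I·α + gyro = (-0.1200, 0.1000, -0.2000)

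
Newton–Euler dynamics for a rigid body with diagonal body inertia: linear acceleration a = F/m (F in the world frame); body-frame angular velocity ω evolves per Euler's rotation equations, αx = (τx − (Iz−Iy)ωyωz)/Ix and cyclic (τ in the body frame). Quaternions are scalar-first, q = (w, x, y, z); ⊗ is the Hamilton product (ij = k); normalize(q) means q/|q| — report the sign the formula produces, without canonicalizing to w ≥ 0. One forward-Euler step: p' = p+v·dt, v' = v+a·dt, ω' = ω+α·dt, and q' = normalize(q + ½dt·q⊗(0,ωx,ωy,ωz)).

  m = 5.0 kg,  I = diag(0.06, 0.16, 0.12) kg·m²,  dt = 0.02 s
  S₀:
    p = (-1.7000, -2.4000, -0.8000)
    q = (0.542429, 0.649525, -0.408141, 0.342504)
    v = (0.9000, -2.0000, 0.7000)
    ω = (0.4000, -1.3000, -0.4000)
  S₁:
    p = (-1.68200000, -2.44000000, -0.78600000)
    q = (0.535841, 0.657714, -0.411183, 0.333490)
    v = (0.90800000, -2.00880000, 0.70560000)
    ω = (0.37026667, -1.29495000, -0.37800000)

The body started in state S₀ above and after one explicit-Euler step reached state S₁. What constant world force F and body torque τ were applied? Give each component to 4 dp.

velocity change Δv = (0.00800000, -0.00880000, 0.00560000)
applied force F = (2.0000, -2.2000, 1.4000)
ω₁ − ω₀ = (-0.02973333, 0.00505000, 0.02200000)
τ = I·(Δω/dt) + ω₀×(Iω₀) = (-0.1100, 0.0500, 0.0800)

F = (2.0000, -2.2000, 1.4000)
τ = (-0.1100, 0.0500, 0.0800)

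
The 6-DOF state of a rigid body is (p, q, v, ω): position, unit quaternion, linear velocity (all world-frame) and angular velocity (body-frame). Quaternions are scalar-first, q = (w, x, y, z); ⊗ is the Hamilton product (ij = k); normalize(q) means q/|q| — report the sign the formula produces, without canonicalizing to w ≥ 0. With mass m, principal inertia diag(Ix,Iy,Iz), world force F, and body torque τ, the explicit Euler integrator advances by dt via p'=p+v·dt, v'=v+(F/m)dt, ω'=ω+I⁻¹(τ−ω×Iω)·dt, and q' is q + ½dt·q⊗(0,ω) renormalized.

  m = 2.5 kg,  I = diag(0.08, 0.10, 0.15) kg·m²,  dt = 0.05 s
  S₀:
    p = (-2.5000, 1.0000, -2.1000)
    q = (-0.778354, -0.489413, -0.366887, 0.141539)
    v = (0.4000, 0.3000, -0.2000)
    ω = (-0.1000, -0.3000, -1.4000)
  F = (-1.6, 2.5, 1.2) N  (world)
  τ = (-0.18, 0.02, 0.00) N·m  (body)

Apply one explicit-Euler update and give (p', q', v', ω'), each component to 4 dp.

p' = (-2.4800, 1.0150, -2.1100)
q' = (-0.7769, -0.4733, -0.3783, 0.1714)
v' = (0.3680, 0.3500, -0.1760)
ω' = (-0.2256, -0.2851, -1.4002)

a = F/m = (-0.6400, 1.0000, 0.4800)
p + v·dt = (-2.4800, 1.0150, -2.1100)
v' = v + a·dt = (0.3680, 0.3500, -0.1760)
ω×(Iω) gyroscopic = (0.0210, -0.0098, 0.0006)
(τ − ω×Iω)/I = (-2.5125, 0.2980, -0.0040)
ω + α·dt = (-0.2256, -0.2851, -1.4002)
2q̇ = q⊗(0,ω) = (0.0391472, 0.6339389, -0.4658259, 1.1998308)
updated quaternion q' = (-0.7769, -0.4733, -0.3783, 0.1714)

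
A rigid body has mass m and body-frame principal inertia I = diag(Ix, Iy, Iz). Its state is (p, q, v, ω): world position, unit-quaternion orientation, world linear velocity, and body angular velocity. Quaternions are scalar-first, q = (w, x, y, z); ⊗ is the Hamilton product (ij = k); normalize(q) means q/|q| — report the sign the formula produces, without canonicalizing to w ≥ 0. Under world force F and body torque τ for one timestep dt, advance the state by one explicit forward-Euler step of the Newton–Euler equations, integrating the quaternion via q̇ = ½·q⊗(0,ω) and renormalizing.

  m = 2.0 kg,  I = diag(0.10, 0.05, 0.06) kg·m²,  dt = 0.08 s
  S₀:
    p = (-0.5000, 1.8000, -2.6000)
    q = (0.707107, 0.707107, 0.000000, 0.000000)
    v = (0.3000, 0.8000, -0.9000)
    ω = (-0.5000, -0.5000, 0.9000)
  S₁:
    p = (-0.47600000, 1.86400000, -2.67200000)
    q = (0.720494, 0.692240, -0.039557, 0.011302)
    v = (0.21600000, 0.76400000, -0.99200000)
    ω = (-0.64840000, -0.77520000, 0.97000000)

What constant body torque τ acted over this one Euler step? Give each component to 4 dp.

τ = (-0.1900, -0.1900, 0.0400)

ω₁ − ω₀ = (-0.14840000, -0.27520000, 0.07000000)
precession coupling = (-0.0045, -0.0180, -0.0125)
applied torque τ = (-0.1900, -0.1900, 0.0400)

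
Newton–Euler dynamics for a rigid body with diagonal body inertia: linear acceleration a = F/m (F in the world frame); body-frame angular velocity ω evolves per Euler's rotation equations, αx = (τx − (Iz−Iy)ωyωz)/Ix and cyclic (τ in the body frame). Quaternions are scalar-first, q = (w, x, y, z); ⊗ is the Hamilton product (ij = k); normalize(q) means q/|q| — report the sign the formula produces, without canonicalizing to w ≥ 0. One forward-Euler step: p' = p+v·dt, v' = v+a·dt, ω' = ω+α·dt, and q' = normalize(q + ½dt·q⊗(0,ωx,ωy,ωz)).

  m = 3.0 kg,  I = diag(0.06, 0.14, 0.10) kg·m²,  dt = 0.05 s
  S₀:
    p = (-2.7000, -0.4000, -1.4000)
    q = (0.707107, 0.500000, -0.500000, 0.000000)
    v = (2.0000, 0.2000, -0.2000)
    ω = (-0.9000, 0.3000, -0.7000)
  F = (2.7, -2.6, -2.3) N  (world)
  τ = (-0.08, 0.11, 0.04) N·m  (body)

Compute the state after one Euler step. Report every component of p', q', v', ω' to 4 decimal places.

a = F/m = (0.9000, -0.8667, -0.7667)
p + v·dt = (-2.6000, -0.3900, -1.4100)
new velocity v' = (2.0450, 0.1567, -0.2383)
gyro term ω×Iω = (0.0084, -0.0252, -0.0216)
angular accel α = (-1.4733, 0.9657, 0.6160)
ω' = ω + α·dt = (-0.9737, 0.3483, -0.6692)
q⊗(0,ω) = (0.6000000, -0.2863963, 0.5621321, -0.7949749)
q + ½dt·q⊗(0,ω), renormalized = (0.7218, 0.4926, -0.4857, -0.0199)

p' = (-2.6000, -0.3900, -1.4100)
q' = (0.7218, 0.4926, -0.4857, -0.0199)
v' = (2.0450, 0.1567, -0.2383)
ω' = (-0.9737, 0.3483, -0.6692)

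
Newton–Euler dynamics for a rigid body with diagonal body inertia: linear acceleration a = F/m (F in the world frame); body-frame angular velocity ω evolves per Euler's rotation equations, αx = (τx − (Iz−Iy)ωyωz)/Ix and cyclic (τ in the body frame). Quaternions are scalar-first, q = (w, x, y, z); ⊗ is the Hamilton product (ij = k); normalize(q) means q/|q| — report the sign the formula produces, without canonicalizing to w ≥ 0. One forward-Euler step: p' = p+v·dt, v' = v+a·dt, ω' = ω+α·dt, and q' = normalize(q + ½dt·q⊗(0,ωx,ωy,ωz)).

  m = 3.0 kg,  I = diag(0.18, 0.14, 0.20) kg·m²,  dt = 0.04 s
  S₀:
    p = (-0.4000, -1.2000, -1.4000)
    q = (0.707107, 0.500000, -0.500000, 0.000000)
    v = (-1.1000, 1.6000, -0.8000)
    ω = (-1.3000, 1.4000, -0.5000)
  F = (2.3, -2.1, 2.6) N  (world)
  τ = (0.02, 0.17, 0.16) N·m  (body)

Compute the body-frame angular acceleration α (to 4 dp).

α = (0.3444, 1.3071, 0.4360)

gyro term ω×Iω = (-0.0420, -0.0130, 0.0728)
α = I⁻¹(τ − ω×Iω) = (0.3444, 1.3071, 0.4360)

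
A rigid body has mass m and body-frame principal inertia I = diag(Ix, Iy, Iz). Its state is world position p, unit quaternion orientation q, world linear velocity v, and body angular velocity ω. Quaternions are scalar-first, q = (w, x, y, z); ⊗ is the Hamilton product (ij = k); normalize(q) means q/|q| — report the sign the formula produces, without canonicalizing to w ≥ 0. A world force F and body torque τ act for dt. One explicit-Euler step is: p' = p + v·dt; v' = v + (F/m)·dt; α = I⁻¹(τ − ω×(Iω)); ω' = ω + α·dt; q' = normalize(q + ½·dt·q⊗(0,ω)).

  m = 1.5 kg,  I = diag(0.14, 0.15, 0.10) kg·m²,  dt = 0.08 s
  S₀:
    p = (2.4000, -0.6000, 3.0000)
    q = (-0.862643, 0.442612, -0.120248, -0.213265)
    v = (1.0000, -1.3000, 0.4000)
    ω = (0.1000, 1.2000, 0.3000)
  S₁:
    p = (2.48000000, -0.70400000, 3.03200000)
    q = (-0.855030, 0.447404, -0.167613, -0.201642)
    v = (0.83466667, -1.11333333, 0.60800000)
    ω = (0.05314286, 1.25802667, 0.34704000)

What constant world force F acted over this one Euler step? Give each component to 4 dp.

Δv = v₁−v₀ = (-0.16533333, 0.18666667, 0.20800000)
m·(v₁−v₀)/dt = (-3.1000, 3.5000, 3.9000)

F = (-3.1000, 3.5000, 3.9000)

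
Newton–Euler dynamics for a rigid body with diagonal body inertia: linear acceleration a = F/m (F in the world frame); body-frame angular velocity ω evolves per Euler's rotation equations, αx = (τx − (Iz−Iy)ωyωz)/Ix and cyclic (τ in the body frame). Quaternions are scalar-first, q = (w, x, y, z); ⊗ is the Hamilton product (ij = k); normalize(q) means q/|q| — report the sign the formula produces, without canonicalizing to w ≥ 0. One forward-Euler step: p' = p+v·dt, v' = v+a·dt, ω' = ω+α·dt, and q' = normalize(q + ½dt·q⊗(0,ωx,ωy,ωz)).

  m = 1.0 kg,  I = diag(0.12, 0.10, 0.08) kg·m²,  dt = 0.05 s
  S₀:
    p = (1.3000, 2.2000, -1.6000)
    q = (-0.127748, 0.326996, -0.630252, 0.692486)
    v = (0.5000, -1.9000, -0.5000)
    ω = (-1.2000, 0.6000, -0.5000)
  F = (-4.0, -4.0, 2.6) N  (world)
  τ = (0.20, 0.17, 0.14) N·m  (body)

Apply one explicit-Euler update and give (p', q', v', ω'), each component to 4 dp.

p' = (1.3250, 2.1050, -1.6250)
q' = (-0.0998, 0.3281, -0.6484, 0.6796)
v' = (0.3000, -2.1000, -0.3700)
ω' = (-1.1192, 0.6730, -0.4215)

new position p' = (1.3250, 2.1050, -1.6250)
new velocity v' = (0.3000, -2.1000, -0.3700)
ω×(Iω) gyroscopic = (0.0060, 0.0240, 0.0144)
angular accel α = (1.6167, 1.4600, 1.5700)
new body rate ω' = (-1.1192, 0.6730, -0.4215)
q⊗(0,ω) = (1.1167894, 0.0529320, -0.7441340, -0.4962308)
updated quaternion q' = (-0.0998, 0.3281, -0.6484, 0.6796)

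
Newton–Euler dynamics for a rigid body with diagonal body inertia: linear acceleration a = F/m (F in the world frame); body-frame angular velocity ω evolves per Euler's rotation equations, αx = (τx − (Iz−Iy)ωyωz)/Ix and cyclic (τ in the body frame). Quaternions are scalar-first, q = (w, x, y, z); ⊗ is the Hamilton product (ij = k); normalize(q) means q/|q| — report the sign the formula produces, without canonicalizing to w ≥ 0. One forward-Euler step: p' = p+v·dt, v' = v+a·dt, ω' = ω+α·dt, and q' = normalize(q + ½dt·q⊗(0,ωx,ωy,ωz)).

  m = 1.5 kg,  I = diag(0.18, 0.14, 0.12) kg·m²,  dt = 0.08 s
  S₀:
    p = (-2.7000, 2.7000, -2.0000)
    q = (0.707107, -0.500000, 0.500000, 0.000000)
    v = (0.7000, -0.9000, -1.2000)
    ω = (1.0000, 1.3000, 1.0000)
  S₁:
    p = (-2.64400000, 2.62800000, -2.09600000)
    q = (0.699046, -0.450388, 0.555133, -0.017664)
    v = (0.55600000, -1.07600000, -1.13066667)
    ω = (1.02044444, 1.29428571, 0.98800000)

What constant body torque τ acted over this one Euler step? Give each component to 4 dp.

Δω = ω₁−ω₀ = (0.02044444, -0.00571429, -0.01200000)
precession coupling = (-0.0260, 0.0600, -0.0520)
τ = I·(Δω/dt) + ω₀×(Iω₀) = (0.0200, 0.0500, -0.0700)

τ = (0.0200, 0.0500, -0.0700)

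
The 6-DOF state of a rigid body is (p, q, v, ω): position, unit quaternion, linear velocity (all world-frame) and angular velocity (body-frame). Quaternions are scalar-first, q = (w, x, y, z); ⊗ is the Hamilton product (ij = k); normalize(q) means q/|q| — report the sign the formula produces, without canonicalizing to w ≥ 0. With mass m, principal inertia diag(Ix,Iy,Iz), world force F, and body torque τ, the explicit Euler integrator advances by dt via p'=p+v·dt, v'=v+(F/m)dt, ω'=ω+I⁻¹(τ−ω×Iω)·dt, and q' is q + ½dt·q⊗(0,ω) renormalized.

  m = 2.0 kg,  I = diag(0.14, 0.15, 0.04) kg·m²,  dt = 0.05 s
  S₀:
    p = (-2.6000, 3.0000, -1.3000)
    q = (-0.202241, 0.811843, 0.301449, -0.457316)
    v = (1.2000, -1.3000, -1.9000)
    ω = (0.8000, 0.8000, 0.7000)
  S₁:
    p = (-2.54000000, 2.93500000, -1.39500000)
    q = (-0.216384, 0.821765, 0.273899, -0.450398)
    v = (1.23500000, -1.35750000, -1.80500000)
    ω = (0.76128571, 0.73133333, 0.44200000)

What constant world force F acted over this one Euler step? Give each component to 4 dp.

F = (1.4000, -2.3000, 3.8000)

velocity change Δv = (0.03500000, -0.05750000, 0.09500000)
F = m·Δv/dt = (1.4000, -2.3000, 3.8000)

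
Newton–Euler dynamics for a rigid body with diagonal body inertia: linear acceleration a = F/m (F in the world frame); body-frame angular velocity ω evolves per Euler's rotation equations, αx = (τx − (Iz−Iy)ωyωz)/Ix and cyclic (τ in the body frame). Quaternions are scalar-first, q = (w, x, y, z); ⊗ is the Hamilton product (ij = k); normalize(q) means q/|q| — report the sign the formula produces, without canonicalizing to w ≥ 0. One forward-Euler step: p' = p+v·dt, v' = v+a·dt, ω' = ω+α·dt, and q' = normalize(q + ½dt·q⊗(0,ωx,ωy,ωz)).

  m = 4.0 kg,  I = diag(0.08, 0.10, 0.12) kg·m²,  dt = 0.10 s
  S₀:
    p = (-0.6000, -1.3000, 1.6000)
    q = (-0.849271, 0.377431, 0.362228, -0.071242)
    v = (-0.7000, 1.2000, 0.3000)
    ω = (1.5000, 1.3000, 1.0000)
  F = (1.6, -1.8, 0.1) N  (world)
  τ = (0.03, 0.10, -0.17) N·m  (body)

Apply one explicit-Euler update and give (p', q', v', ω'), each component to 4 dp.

new position p' = (-0.6700, -1.1800, 1.6300)
v' = v + a·dt = (-0.6600, 1.1550, 0.3025)
precession coupling ω×(Iω) = (0.0260, -0.0600, 0.0390)
angular accel α = (0.0500, 1.6000, -1.7417)
ω + α·dt = (1.5050, 1.4600, 0.8258)
q⊗(0,ω) = (-0.9658009, -0.8190639, -1.5883463, -0.9019527)
q + ½dt·q⊗(0,ω), renormalized = (-0.8921, 0.3344, 0.2811, -0.1156)

p' = (-0.6700, -1.1800, 1.6300)
q' = (-0.8921, 0.3344, 0.2811, -0.1156)
v' = (-0.6600, 1.1550, 0.3025)
ω' = (1.5050, 1.4600, 0.8258)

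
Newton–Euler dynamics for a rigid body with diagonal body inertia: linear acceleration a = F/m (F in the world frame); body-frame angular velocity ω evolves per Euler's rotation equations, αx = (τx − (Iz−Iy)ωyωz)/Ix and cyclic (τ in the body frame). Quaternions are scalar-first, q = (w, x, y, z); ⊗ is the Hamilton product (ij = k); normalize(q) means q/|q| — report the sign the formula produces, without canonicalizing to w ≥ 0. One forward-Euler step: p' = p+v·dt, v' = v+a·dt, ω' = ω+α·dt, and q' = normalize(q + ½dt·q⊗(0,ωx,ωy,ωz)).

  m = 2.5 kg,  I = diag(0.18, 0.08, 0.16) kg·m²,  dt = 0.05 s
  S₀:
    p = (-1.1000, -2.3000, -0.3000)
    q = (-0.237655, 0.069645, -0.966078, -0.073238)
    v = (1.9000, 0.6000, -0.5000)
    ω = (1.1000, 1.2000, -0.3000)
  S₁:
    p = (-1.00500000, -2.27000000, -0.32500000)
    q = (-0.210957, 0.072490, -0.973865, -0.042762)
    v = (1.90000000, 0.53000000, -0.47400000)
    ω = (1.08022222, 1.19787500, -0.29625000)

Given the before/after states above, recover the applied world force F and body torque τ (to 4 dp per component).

F = (0.0000, -3.5000, 1.3000)
τ = (-0.1000, -0.0100, -0.1200)

v₁ − v₀ = (0.00000000, -0.07000000, 0.02600000)
m·(v₁−v₀)/dt = (0.0000, -3.5000, 1.3000)
ω₁ − ω₀ = (-0.01977778, -0.00212500, 0.00375000)
gyro term ω₀×Iω₀ = (-0.0288, -0.0066, -0.1320)
applied torque τ = (-0.1000, -0.0100, -0.1200)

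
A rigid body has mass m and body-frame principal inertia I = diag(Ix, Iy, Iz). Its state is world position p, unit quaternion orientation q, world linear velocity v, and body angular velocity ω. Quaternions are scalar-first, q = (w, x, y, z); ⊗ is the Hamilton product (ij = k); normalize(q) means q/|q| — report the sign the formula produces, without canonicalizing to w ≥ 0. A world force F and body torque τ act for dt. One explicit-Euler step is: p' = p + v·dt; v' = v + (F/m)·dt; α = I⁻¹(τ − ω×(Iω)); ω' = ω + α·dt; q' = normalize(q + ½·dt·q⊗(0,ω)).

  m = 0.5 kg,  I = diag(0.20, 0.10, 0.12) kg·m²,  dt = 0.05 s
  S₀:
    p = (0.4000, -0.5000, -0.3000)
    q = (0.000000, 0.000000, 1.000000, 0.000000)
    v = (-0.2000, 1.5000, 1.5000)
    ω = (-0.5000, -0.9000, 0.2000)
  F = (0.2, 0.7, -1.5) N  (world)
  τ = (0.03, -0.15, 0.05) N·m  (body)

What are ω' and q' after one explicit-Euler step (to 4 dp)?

ω×(Iω) gyroscopic = (-0.0036, -0.0080, -0.0450)
angular accel α = (0.1680, -1.4200, 0.7917)
ω + α·dt = (-0.4916, -0.9710, 0.2396)
q⊗(0,ω) = (0.9000000, 0.2000000, 0.0000000, 0.5000000)
q' = normalize(q + ½dt·q⊗(0,ω)) = (0.0225, 0.0050, 0.9997, 0.0125)

ω' = (-0.4916, -0.9710, 0.2396)
q' = (0.0225, 0.0050, 0.9997, 0.0125)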